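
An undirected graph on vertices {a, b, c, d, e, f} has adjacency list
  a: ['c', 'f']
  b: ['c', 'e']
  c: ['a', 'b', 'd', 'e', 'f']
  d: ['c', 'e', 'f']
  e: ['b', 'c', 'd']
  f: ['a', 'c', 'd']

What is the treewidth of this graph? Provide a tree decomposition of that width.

Each bag holds 3 vertices, so the decomposition has width 2, which upper-bounds the treewidth. For the lower bound, the 3 vertices {c, d, e} are pairwise adjacent, and any tree decomposition puts a clique entirely inside one bag — forcing width ≥ 2. Combining the bounds, tw(G) = 2.

Treewidth 2.
One such decomposition:
Bags: B1 = {c, d, e}  B2 = {b, c, e}  B3 = {c, d, f}  B4 = {a, c, f}
Tree: B1–B2, B1–B3, B3–B4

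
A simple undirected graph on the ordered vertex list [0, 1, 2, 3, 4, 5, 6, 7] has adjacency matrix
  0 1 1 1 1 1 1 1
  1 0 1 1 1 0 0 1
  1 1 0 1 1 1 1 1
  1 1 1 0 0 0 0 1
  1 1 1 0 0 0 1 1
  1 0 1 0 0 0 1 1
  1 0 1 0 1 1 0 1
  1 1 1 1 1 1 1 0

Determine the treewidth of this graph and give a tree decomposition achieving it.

Treewidth 4.
One optimal decomposition is:
Bags: B1 = {0, 1, 2, 4, 7}  B2 = {0, 1, 2, 3, 7}  B3 = {0, 2, 4, 6, 7}  B4 = {0, 2, 5, 6, 7}
Tree: B1–B2, B1–B3, B3–B4

Each bag holds 5 vertices, so the decomposition has width 4, which upper-bounds the treewidth. Conversely, {0, 1, 2, 3, 7} is a clique of size 5, and the vertices of any clique must share a bag in every tree decomposition; so some bag has ≥ 5 vertices and tw(G) ≥ 4. Hence tw(G) = 4 exactly.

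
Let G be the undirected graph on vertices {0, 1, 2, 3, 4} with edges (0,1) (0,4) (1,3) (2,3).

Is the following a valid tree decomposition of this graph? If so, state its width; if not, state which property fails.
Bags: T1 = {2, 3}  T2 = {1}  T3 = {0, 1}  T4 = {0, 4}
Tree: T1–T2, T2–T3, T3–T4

No — edge (3,1) lies in no bag.

A tree decomposition must satisfy three properties: every vertex lies in some bag; for every edge, both endpoints lie together in some bag; and for every vertex, the bags containing it form a connected subtree. Here edge (3,1) lies in no bag, so the decomposition is invalid.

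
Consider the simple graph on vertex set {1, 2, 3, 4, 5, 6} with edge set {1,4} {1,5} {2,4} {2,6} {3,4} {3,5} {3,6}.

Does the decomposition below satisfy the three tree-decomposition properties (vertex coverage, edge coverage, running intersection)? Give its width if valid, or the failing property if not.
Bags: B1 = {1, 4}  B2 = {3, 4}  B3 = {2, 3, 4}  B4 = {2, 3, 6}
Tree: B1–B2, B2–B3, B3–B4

No — vertex 5 appears in no bag.

A tree decomposition must satisfy three properties: every vertex lies in some bag; for every edge, both endpoints lie together in some bag; and for every vertex, the bags containing it form a connected subtree. Here vertex 5 appears in no bag, so the decomposition is invalid.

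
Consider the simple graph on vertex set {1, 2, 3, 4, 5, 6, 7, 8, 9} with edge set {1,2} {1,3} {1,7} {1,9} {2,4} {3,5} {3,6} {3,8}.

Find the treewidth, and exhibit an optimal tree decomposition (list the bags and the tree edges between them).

Each bag holds 2 vertices, so the decomposition has width 1, which upper-bounds the treewidth. G has an edge, so its treewidth is at least 1. Therefore the treewidth is 1.

Treewidth 1.
One such decomposition:
Bags: B1 = {1, 7}  B2 = {1, 2}  B3 = {1, 9}  B4 = {1, 3}  B5 = {3, 8}  B6 = {3, 6}  B7 = {3, 5}  B8 = {2, 4}
Tree: B1–B2, B2–B3, B1–B4, B4–B5, B5–B6, B5–B7, B2–B8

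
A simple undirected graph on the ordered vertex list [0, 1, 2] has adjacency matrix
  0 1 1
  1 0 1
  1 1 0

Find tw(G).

A width-2 tree decomposition is:
Bags: B1 = {0, 1, 2}
Tree: (single bag)
With just one bag of size 3, the width is 3 − 1 = 2, so tw(G) ≤ 2. Conversely, {0, 1, 2} is a clique of size 3, and the vertices of any clique must share a bag in every tree decomposition; so some bag has ≥ 3 vertices and tw(G) ≥ 2. The upper and lower bounds meet at 2, so that is the treewidth.

2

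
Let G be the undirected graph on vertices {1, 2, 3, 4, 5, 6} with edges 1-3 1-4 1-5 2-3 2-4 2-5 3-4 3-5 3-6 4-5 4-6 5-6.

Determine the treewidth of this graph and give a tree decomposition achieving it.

Treewidth 3.
One optimal decomposition is:
Bags: B1 = {1, 3, 4, 5}  B2 = {3, 4, 5, 6}  B3 = {2, 3, 4, 5}
Tree: B1–B2, B2–B3

Every bag has size at most 4, so the width is 4 − 1 = 3 and tw(G) ≤ 3. Conversely, {1, 3, 4, 5} is a clique of size 4, and the vertices of any clique must share a bag in every tree decomposition; so some bag has ≥ 4 vertices and tw(G) ≥ 3. Combining the bounds, tw(G) = 3.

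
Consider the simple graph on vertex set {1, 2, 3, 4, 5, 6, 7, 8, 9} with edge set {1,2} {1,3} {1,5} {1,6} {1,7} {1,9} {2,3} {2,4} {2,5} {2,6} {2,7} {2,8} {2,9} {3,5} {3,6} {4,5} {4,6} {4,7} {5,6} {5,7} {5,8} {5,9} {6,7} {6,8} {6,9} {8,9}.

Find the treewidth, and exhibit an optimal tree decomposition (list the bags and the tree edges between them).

Every bag has size at most 5, so the width is 5 − 1 = 4 and tw(G) ≤ 4. On the other hand G contains the 5-clique {2, 5, 6, 8, 9}. A clique must lie in a single bag of any decomposition, so no decomposition can have width below 4. The upper and lower bounds meet at 4, so that is the treewidth.

Treewidth 4.
One such decomposition:
Bags: B1 = {1, 2, 5, 6, 7}  B2 = {1, 2, 5, 6, 9}  B3 = {2, 4, 5, 6, 7}  B4 = {1, 2, 3, 5, 6}  B5 = {2, 5, 6, 8, 9}
Tree: B1–B2, B1–B3, B2–B4, B2–B5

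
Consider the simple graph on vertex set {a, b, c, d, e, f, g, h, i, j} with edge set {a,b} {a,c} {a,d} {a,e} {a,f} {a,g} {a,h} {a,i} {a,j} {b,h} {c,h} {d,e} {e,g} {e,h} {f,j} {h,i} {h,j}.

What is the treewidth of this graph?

A width-2 tree decomposition is:
Bags: B1 = {a, e, h}  B2 = {a, h, j}  B3 = {a, c, h}  B4 = {a, h, i}  B5 = {a, d, e}  B6 = {a, e, g}  B7 = {a, f, j}  B8 = {a, b, h}
Tree: B1–B2, B2–B3, B2–B4, B1–B5, B5–B6, B2–B7, B3–B8
The largest bag has 3 vertices, giving width 2; this decomposition certifies tw(G) ≤ 2. For the lower bound, the 3 vertices {a, d, e} are pairwise adjacent, and any tree decomposition puts a clique entirely inside one bag — forcing width ≥ 2. The upper and lower bounds meet at 2, so that is the treewidth.

2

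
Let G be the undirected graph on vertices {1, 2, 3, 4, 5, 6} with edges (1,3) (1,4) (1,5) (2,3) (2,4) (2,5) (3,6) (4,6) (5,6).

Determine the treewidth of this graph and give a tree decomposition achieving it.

Treewidth 3.
One optimal decomposition is:
Bags: B1 = {2, 3, 4, 5}  B2 = {3, 4, 5, 6}  B3 = {1, 3, 4, 5}
Tree: B1–B2, B2–B3

Every bag has size at most 4, so the width is 4 − 1 = 3 and tw(G) ≤ 3. For the lower bound: the 4 vertex sets {2,4}, {3,6}, {5}, {1} are disjoint, each induces a connected subgraph, and every pair is joined by at least one edge of G. Contracting each set to a single vertex therefore yields K_{4} as a minor, and since treewidth is minor-monotone, tw(G) ≥ tw(K_{4}) = 3. Combining the bounds, tw(G) = 3.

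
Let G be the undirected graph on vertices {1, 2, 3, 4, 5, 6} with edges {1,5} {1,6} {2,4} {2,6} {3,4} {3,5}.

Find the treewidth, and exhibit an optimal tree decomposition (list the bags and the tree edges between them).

The largest bag has 3 vertices, giving width 2; this decomposition certifies tw(G) ≤ 2. The edges 6–1–5–3–4–2–6 form a cycle, so G is not a tree and its treewidth is at least 2. The upper and lower bounds meet at 2, so that is the treewidth.

Treewidth 2.
Bags: B1 = {1, 5, 6}  B2 = {3, 5, 6}  B3 = {3, 4, 6}  B4 = {2, 4, 6}
Tree: B1–B2, B2–B3, B3–B4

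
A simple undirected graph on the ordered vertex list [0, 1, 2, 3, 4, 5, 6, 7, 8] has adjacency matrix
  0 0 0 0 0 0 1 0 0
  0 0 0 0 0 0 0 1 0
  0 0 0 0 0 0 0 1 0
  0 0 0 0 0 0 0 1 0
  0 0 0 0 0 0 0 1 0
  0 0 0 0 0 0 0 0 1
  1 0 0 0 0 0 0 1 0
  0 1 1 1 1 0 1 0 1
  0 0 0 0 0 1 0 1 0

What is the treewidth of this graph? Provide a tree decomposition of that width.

Every bag has size at most 2, so the width is 2 − 1 = 1 and tw(G) ≤ 1. Any graph with an edge has treewidth ≥ 1, and G has the edge 7–3. Therefore the treewidth is 1.

Treewidth 1.
One optimal decomposition is:
Bags: B1 = {3, 7}  B2 = {4, 7}  B3 = {7, 8}  B4 = {6, 7}  B5 = {5, 8}  B6 = {1, 7}  B7 = {2, 7}  B8 = {0, 6}
Tree: B1–B2, B1–B3, B2–B4, B3–B5, B3–B6, B2–B7, B4–B8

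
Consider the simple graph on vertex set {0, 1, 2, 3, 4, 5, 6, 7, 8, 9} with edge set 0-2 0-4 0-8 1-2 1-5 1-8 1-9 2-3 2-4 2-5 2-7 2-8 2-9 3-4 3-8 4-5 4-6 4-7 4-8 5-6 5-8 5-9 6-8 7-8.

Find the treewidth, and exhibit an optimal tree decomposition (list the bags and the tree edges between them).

The largest bag has 4 vertices, giving width 3; this decomposition certifies tw(G) ≤ 3. On the other hand G contains the 4-clique {1, 2, 5, 8}. A clique must lie in a single bag of any decomposition, so no decomposition can have width below 3. The upper and lower bounds meet at 3, so that is the treewidth.

Treewidth 3.
One such decomposition:
Bags: B1 = {2, 4, 5, 8}  B2 = {2, 4, 7, 8}  B3 = {0, 2, 4, 8}  B4 = {1, 2, 5, 8}  B5 = {4, 5, 6, 8}  B6 = {1, 2, 5, 9}  B7 = {2, 3, 4, 8}
Tree: B1–B2, B1–B3, B1–B4, B1–B5, B4–B6, B1–B7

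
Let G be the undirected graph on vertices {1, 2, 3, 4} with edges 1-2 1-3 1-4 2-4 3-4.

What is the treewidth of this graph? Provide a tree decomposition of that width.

Every bag has size at most 3, so the width is 3 − 1 = 2 and tw(G) ≤ 2. Conversely, {1, 2, 4} is a clique of size 3, and the vertices of any clique must share a bag in every tree decomposition; so some bag has ≥ 3 vertices and tw(G) ≥ 2. Hence tw(G) = 2 exactly.

Treewidth 2.
One optimal decomposition is:
Bags: B1 = {1, 2, 4}  B2 = {1, 3, 4}
Tree: B1–B2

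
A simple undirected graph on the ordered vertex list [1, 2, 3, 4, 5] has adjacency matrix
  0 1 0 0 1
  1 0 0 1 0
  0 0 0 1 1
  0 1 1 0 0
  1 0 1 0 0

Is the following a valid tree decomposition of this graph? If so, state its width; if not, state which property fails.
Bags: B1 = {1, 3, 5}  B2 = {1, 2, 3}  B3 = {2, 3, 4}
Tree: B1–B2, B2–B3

Yes; width 2.

Vertex coverage: the bags together contain {1, 2, 3, 4, 5}, the full vertex set. Edge coverage: each edge of G has both endpoints in at least one bag. Running intersection: for every vertex, the bags containing it form a connected subtree. All three properties hold, so this is a valid tree decomposition of width max|bag| − 1 = 2, and hence tw(G) ≤ 2.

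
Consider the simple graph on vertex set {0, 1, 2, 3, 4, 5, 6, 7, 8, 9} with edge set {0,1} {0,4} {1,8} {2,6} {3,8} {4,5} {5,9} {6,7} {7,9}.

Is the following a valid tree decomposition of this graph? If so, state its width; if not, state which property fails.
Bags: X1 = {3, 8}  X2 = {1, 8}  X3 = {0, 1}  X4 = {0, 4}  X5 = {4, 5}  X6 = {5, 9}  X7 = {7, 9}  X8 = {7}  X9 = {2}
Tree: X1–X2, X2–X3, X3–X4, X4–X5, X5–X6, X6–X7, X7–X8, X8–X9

A tree decomposition must satisfy three properties: every vertex lies in some bag; for every edge, both endpoints lie together in some bag; and for every vertex, the bags containing it form a connected subtree. Here vertex 6 appears in no bag, so the decomposition is invalid.

No — vertex 6 appears in no bag.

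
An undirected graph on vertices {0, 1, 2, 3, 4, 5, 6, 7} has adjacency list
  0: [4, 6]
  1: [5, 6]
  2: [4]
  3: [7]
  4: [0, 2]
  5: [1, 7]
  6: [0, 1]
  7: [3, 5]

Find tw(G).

A width-1 tree decomposition is:
Bags: B1 = {3, 7}  B2 = {5, 7}  B3 = {1, 5}  B4 = {1, 6}  B5 = {0, 6}  B6 = {0, 4}  B7 = {2, 4}
Tree: B1–B2, B2–B3, B3–B4, B4–B5, B5–B6, B6–B7
Every bag has size at most 2, so the width is 2 − 1 = 1 and tw(G) ≤ 1. Any graph with an edge has treewidth ≥ 1, and G has the edge 3–7. Combining the bounds, tw(G) = 1.

1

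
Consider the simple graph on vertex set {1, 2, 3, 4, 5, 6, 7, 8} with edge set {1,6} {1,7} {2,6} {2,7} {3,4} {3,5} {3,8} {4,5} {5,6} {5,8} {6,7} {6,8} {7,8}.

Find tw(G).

2

A width-2 tree decomposition is:
Bags: B1 = {5, 6, 8}  B2 = {3, 5, 8}  B3 = {6, 7, 8}  B4 = {3, 4, 5}  B5 = {1, 6, 7}  B6 = {2, 6, 7}
Tree: B1–B2, B1–B3, B2–B4, B3–B5, B3–B6
Every bag has size at most 3, so the width is 3 − 1 = 2 and tw(G) ≤ 2. On the other hand G contains the 3-clique {3, 5, 8}. A clique must lie in a single bag of any decomposition, so no decomposition can have width below 2. Combining the bounds, tw(G) = 2.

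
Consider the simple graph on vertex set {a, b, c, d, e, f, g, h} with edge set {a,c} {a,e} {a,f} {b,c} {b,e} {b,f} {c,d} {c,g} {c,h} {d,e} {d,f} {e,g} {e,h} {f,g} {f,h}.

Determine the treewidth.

A width-3 tree decomposition is:
Bags: B1 = {b, c, e, f}  B2 = {c, d, e, f}  B3 = {c, e, f, h}  B4 = {a, c, e, f}  B5 = {c, e, f, g}
Tree: B1–B2, B2–B3, B3–B4, B4–B5
Each bag holds 4 vertices, so the decomposition has width 3, which upper-bounds the treewidth. For the lower bound: the 4 vertex sets {b,e}, {c,d}, {f}, {h} are disjoint, each induces a connected subgraph, and every pair is joined by at least one edge of G. Contracting each set to a single vertex therefore yields K_{4} as a minor, and since treewidth is minor-monotone, tw(G) ≥ tw(K_{4}) = 3. Hence tw(G) = 3 exactly.

3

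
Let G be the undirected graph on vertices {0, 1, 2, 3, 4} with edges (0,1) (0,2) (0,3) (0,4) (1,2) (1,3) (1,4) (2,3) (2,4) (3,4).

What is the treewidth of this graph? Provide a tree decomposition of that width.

Treewidth 4.
One optimal decomposition is:
Bags: B1 = {0, 1, 2, 3, 4}
Tree: (single bag)

A single bag containing all 5 vertices is trivially a valid decomposition of width 4. Conversely, {0, 1, 2, 3, 4} is a clique of size 5, and the vertices of any clique must share a bag in every tree decomposition; so some bag has ≥ 5 vertices and tw(G) ≥ 4. The upper and lower bounds meet at 4, so that is the treewidth.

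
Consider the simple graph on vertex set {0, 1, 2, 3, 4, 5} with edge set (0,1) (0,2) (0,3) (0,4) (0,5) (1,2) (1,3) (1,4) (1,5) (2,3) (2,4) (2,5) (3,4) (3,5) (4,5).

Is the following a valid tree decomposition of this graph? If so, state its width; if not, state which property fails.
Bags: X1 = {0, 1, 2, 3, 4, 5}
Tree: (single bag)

Yes; width 5.

Every vertex of G appears in some bag (union = {0, 1, 2, 3, 4, 5}); every edge is covered by a bag; and for each vertex v the set of bags containing v is connected in the bag tree. The decomposition is therefore valid. The largest bag has 6 vertices, so the width is 5.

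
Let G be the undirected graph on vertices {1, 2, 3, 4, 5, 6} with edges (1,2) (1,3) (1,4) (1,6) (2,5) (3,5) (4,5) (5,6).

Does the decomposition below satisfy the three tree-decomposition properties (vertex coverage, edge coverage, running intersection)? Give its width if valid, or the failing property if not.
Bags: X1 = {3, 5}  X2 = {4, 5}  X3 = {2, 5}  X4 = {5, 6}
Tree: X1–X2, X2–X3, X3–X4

No — vertex 1 appears in no bag.

A tree decomposition must satisfy three properties: every vertex lies in some bag; for every edge, both endpoints lie together in some bag; and for every vertex, the bags containing it form a connected subtree. Here vertex 1 appears in no bag, so the decomposition is invalid.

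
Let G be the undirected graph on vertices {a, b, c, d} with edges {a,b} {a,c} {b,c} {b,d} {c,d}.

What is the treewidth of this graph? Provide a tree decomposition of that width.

The largest bag has 3 vertices, giving width 2; this decomposition certifies tw(G) ≤ 2. On the other hand G contains the 3-clique {b, c, d}. A clique must lie in a single bag of any decomposition, so no decomposition can have width below 2. Hence tw(G) = 2 exactly.

Treewidth 2.
One optimal decomposition is:
Bags: B1 = {b, c, d}  B2 = {a, b, c}
Tree: B1–B2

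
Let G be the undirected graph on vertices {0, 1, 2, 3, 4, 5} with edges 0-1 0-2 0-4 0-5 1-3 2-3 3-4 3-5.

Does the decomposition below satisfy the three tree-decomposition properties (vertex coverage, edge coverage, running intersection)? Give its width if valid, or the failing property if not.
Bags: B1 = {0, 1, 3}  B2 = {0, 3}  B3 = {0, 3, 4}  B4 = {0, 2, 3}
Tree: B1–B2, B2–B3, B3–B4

A tree decomposition must satisfy three properties: every vertex lies in some bag; for every edge, both endpoints lie together in some bag; and for every vertex, the bags containing it form a connected subtree. Here vertex 5 appears in no bag, so the decomposition is invalid.

No — vertex 5 appears in no bag.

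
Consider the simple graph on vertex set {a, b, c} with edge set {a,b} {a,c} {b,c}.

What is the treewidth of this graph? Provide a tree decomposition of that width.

A single bag containing all 3 vertices is trivially a valid decomposition of width 2. For the lower bound, the 3 vertices {a, b, c} are pairwise adjacent, and any tree decomposition puts a clique entirely inside one bag — forcing width ≥ 2. Hence tw(G) = 2 exactly.

Treewidth 2.
One optimal decomposition is:
Bags: B1 = {a, b, c}
Tree: (single bag)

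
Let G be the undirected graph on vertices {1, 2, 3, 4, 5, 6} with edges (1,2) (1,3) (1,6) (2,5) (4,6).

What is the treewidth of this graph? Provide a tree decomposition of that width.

Each bag holds 2 vertices, so the decomposition has width 1, which upper-bounds the treewidth. G has an edge, so its treewidth is at least 1. Combining the bounds, tw(G) = 1.

Treewidth 1.
One such decomposition:
Bags: B1 = {1, 3}  B2 = {1, 6}  B3 = {1, 2}  B4 = {2, 5}  B5 = {4, 6}
Tree: B1–B2, B1–B3, B3–B4, B2–B5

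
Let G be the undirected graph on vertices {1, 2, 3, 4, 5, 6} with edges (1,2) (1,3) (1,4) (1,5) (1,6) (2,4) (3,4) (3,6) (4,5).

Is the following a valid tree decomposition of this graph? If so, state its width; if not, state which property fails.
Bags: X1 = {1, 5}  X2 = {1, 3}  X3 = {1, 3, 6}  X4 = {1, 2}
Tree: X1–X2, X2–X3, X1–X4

No — vertex 4 appears in no bag.

A tree decomposition must satisfy three properties: every vertex lies in some bag; for every edge, both endpoints lie together in some bag; and for every vertex, the bags containing it form a connected subtree. Here vertex 4 appears in no bag, so the decomposition is invalid.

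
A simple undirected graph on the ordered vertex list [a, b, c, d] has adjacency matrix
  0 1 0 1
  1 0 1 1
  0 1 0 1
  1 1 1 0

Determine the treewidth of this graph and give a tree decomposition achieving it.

Treewidth 2.
Bags: B1 = {a, b, d}  B2 = {b, c, d}
Tree: B1–B2

Every bag has size at most 3, so the width is 3 − 1 = 2 and tw(G) ≤ 2. Conversely, {b, c, d} is a clique of size 3, and the vertices of any clique must share a bag in every tree decomposition; so some bag has ≥ 3 vertices and tw(G) ≥ 2. Therefore the treewidth is 2.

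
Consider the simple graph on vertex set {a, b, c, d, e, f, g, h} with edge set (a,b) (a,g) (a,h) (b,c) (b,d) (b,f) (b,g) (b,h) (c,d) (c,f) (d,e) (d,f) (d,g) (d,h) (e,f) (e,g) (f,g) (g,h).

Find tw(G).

3

A width-3 tree decomposition is:
Bags: B1 = {b, d, g, h}  B2 = {b, d, f, g}  B3 = {b, c, d, f}  B4 = {a, b, g, h}  B5 = {d, e, f, g}
Tree: B1–B2, B2–B3, B1–B4, B2–B5
Each bag holds 4 vertices, so the decomposition has width 3, which upper-bounds the treewidth. Conversely, {b, d, g, h} is a clique of size 4, and the vertices of any clique must share a bag in every tree decomposition; so some bag has ≥ 4 vertices and tw(G) ≥ 3. The upper and lower bounds meet at 3, so that is the treewidth.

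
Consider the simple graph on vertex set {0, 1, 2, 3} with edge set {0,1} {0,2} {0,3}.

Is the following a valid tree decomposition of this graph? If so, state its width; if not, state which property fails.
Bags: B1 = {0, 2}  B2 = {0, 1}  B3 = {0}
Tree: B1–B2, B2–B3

A tree decomposition must satisfy three properties: every vertex lies in some bag; for every edge, both endpoints lie together in some bag; and for every vertex, the bags containing it form a connected subtree. Here vertex 3 appears in no bag, so the decomposition is invalid.

No — vertex 3 appears in no bag.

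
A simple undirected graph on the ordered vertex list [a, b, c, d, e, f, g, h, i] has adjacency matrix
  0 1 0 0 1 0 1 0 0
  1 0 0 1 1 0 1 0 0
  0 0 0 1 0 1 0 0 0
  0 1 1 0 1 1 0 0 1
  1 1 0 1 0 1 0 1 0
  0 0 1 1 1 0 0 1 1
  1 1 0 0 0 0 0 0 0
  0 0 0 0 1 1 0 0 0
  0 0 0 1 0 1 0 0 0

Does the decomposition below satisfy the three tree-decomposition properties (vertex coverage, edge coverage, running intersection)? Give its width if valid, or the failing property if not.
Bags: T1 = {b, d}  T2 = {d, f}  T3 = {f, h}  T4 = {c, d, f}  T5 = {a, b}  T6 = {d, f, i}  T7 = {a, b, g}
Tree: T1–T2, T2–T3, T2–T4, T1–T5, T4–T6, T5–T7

A tree decomposition must satisfy three properties: every vertex lies in some bag; for every edge, both endpoints lie together in some bag; and for every vertex, the bags containing it form a connected subtree. Here vertex e appears in no bag, so the decomposition is invalid.

No — vertex e appears in no bag.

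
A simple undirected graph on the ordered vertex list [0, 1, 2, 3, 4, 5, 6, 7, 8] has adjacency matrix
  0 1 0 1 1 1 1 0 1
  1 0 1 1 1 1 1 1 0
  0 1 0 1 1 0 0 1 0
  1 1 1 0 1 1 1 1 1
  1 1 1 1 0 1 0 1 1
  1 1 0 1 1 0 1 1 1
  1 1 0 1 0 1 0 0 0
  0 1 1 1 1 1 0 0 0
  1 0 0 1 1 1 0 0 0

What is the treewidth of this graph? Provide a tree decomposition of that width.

Every bag has size at most 5, so the width is 5 − 1 = 4 and tw(G) ≤ 4. Conversely, {0, 3, 4, 5, 8} is a clique of size 5, and the vertices of any clique must share a bag in every tree decomposition; so some bag has ≥ 5 vertices and tw(G) ≥ 4. Combining the bounds, tw(G) = 4.

Treewidth 4.
One such decomposition:
Bags: B1 = {0, 1, 3, 4, 5}  B2 = {1, 3, 4, 5, 7}  B3 = {0, 3, 4, 5, 8}  B4 = {0, 1, 3, 5, 6}  B5 = {1, 2, 3, 4, 7}
Tree: B1–B2, B1–B3, B1–B4, B2–B5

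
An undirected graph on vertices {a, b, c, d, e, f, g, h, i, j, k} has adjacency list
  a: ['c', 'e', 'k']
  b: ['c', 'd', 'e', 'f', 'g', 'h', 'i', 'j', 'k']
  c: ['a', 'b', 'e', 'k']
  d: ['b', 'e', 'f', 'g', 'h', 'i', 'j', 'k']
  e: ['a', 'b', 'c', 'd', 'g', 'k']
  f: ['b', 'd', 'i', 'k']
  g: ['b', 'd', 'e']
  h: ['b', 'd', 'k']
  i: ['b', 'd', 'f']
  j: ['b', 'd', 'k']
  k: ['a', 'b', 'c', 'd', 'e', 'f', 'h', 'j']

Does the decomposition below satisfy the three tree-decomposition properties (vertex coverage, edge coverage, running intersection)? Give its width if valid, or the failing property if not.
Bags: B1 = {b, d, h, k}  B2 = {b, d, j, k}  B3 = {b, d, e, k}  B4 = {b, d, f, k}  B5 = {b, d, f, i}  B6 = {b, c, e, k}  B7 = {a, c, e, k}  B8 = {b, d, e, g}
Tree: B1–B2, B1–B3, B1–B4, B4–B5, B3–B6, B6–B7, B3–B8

Every vertex of G appears in some bag (union = {a, b, c, d, e, f, g, h, i, j, k}); every edge is covered by a bag; and for each vertex v the set of bags containing v is connected in the bag tree. The decomposition is therefore valid. The largest bag has 4 vertices, so the width is 3.

Yes; width 3.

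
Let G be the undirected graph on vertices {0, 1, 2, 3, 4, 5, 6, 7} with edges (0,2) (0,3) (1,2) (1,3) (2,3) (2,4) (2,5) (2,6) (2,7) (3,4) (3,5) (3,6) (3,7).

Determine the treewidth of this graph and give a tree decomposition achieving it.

Treewidth 2.
One optimal decomposition is:
Bags: B1 = {2, 3, 6}  B2 = {2, 3, 5}  B3 = {2, 3, 7}  B4 = {0, 2, 3}  B5 = {1, 2, 3}  B6 = {2, 3, 4}
Tree: B1–B2, B2–B3, B1–B4, B2–B5, B4–B6

Each bag holds 3 vertices, so the decomposition has width 2, which upper-bounds the treewidth. Conversely, {0, 2, 3} is a clique of size 3, and the vertices of any clique must share a bag in every tree decomposition; so some bag has ≥ 3 vertices and tw(G) ≥ 2. Hence tw(G) = 2 exactly.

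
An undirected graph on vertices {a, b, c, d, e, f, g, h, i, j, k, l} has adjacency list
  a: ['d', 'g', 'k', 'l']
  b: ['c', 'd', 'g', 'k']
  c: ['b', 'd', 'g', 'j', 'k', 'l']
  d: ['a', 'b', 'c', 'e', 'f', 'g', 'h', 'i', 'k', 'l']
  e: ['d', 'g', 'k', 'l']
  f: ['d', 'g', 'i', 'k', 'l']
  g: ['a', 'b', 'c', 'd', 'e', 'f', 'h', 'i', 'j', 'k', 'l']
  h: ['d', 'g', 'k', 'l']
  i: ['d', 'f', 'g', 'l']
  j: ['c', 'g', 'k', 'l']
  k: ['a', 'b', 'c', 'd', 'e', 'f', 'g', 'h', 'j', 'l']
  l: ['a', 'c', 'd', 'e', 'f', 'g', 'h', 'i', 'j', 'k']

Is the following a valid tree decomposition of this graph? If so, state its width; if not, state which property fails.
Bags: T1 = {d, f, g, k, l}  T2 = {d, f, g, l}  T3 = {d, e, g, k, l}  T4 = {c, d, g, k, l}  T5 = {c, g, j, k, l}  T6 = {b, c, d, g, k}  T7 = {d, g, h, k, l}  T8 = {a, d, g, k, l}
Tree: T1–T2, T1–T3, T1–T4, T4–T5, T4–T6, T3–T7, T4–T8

A tree decomposition must satisfy three properties: every vertex lies in some bag; for every edge, both endpoints lie together in some bag; and for every vertex, the bags containing it form a connected subtree. Here vertex i appears in no bag, so the decomposition is invalid.

No — vertex i appears in no bag.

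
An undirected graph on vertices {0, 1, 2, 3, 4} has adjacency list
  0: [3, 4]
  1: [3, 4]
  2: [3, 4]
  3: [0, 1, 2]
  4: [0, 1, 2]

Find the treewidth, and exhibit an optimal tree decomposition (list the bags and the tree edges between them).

Treewidth 2.
One optimal decomposition is:
Bags: B1 = {2, 3, 4}  B2 = {0, 3, 4}  B3 = {1, 3, 4}
Tree: B1–B2, B2–B3

Every bag has size at most 3, so the width is 3 − 1 = 2 and tw(G) ≤ 2. For the lower bound, G contains the cycle 2–4–0–3–2, so G is not a forest; only forests have treewidth ≤ 1, hence tw(G) ≥ 2. The upper and lower bounds meet at 2, so that is the treewidth.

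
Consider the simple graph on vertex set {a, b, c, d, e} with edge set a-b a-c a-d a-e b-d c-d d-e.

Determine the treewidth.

A width-2 tree decomposition is:
Bags: B1 = {a, c, d}  B2 = {a, d, e}  B3 = {a, b, d}
Tree: B1–B2, B1–B3
The largest bag has 3 vertices, giving width 2; this decomposition certifies tw(G) ≤ 2. On the other hand G contains the 3-clique {a, d, e}. A clique must lie in a single bag of any decomposition, so no decomposition can have width below 2. Combining the bounds, tw(G) = 2.

2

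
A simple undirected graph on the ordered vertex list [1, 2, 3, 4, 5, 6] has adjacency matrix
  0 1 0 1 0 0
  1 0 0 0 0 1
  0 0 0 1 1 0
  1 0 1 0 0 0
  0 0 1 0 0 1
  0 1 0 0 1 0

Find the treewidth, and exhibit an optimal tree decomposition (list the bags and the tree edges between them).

The largest bag has 3 vertices, giving width 2; this decomposition certifies tw(G) ≤ 2. Since 6–2–1–4–3–5–6 is a cycle in G, G is not acyclic. Forests are exactly the graphs of treewidth ≤ 1, so tw(G) ≥ 2. Combining the bounds, tw(G) = 2.

Treewidth 2.
Bags: B1 = {1, 2, 6}  B2 = {1, 4, 6}  B3 = {3, 4, 6}  B4 = {3, 5, 6}
Tree: B1–B2, B2–B3, B3–B4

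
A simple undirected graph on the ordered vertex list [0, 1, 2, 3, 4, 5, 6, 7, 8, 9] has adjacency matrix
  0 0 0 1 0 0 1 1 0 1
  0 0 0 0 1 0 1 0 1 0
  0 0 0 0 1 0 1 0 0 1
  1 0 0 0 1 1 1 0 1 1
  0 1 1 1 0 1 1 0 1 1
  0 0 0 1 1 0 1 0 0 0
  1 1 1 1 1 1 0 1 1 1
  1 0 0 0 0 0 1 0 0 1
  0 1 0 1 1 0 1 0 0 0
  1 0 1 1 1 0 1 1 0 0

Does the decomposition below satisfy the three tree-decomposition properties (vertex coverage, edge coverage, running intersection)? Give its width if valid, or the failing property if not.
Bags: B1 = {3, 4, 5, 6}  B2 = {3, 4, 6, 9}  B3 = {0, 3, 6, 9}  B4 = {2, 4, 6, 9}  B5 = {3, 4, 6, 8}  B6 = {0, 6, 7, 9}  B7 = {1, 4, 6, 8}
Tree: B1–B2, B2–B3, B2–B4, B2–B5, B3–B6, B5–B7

Checking the three conditions: (i) the bags cover all of {0, 1, 2, 3, 4, 5, 6, 7, 8, 9}; (ii) for each edge, some bag contains both endpoints; (iii) the bags containing any fixed vertex form a subtree. All hold, so the decomposition is valid with width 4 − 1 = 3.

Yes; width 3.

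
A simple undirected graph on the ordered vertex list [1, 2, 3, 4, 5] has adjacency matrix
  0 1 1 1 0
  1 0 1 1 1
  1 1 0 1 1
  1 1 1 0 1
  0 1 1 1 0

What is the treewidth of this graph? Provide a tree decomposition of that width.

Each bag holds 4 vertices, so the decomposition has width 3, which upper-bounds the treewidth. For the lower bound, the 4 vertices {1, 2, 3, 4} are pairwise adjacent, and any tree decomposition puts a clique entirely inside one bag — forcing width ≥ 3. Therefore the treewidth is 3.

Treewidth 3.
Bags: B1 = {1, 2, 3, 4}  B2 = {2, 3, 4, 5}
Tree: B1–B2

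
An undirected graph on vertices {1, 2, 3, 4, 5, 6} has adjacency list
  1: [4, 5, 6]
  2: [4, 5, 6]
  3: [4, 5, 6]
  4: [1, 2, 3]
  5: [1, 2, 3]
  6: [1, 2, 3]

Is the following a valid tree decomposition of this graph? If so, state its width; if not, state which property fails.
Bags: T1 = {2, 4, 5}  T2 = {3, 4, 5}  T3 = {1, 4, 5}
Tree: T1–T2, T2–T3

A tree decomposition must satisfy three properties: every vertex lies in some bag; for every edge, both endpoints lie together in some bag; and for every vertex, the bags containing it form a connected subtree. Here vertex 6 appears in no bag, so the decomposition is invalid.

No — vertex 6 appears in no bag.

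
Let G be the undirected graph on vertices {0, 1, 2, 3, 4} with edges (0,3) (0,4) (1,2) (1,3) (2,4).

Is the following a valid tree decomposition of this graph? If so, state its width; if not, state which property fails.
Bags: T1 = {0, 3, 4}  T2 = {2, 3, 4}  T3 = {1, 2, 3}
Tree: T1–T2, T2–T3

Vertex coverage: the bags together contain {0, 1, 2, 3, 4}, the full vertex set. Edge coverage: each edge of G has both endpoints in at least one bag. Running intersection: for every vertex, the bags containing it form a connected subtree. All three properties hold, so this is a valid tree decomposition of width max|bag| − 1 = 2, and hence tw(G) ≤ 2.

Yes; width 2.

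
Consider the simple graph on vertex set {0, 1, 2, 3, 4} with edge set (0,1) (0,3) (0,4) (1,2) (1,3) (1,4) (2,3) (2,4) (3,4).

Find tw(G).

A width-3 tree decomposition is:
Bags: B1 = {0, 1, 3, 4}  B2 = {1, 2, 3, 4}
Tree: B1–B2
The largest bag has 4 vertices, giving width 3; this decomposition certifies tw(G) ≤ 3. For the lower bound, the 4 vertices {0, 1, 3, 4} are pairwise adjacent, and any tree decomposition puts a clique entirely inside one bag — forcing width ≥ 3. The upper and lower bounds meet at 3, so that is the treewidth.

3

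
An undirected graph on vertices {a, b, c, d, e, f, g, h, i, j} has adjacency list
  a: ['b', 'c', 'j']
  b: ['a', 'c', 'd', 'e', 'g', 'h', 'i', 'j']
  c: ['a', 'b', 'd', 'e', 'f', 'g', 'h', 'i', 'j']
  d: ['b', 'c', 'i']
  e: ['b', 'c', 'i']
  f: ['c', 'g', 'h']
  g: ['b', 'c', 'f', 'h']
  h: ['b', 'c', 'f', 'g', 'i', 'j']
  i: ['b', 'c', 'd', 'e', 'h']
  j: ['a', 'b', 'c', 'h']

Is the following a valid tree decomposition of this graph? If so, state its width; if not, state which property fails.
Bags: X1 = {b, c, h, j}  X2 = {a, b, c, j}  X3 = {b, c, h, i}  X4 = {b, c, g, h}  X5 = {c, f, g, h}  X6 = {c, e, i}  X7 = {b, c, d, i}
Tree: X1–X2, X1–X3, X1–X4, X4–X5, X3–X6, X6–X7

No — edge (b,e) lies in no bag.

A tree decomposition must satisfy three properties: every vertex lies in some bag; for every edge, both endpoints lie together in some bag; and for every vertex, the bags containing it form a connected subtree. Here edge (b,e) lies in no bag, so the decomposition is invalid.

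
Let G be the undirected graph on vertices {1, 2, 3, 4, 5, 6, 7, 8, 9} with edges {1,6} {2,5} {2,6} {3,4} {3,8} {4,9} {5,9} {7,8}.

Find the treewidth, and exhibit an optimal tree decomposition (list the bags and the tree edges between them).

Treewidth 1.
One optimal decomposition is:
Bags: B1 = {7, 8}  B2 = {3, 8}  B3 = {3, 4}  B4 = {4, 9}  B5 = {5, 9}  B6 = {2, 5}  B7 = {2, 6}  B8 = {1, 6}
Tree: B1–B2, B2–B3, B3–B4, B4–B5, B5–B6, B6–B7, B7–B8

Each bag holds 2 vertices, so the decomposition has width 1, which upper-bounds the treewidth. Any graph with an edge has treewidth ≥ 1, and G has the edge 7–8. Hence tw(G) = 1 exactly.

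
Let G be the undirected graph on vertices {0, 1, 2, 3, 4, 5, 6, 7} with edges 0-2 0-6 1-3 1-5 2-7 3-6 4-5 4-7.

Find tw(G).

2

A width-2 tree decomposition is:
Bags: B1 = {4, 5, 7}  B2 = {1, 5, 7}  B3 = {1, 3, 7}  B4 = {3, 6, 7}  B5 = {0, 6, 7}  B6 = {0, 2, 7}
Tree: B1–B2, B2–B3, B3–B4, B4–B5, B5–B6
Each bag holds 3 vertices, so the decomposition has width 2, which upper-bounds the treewidth. The edges 7–4–5–1–3–6–0–2–7 form a cycle, so G is not a tree and its treewidth is at least 2. Therefore the treewidth is 2.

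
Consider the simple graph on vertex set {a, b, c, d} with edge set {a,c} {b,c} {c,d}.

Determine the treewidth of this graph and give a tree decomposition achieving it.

Treewidth 1.
One such decomposition:
Bags: B1 = {a, c}  B2 = {c, d}  B3 = {b, c}
Tree: B1–B2, B2–B3

Every bag has size at most 2, so the width is 2 − 1 = 1 and tw(G) ≤ 1. Since G has at least one edge (e.g. c–a), it is not an edgeless graph, so tw(G) ≥ 1. Hence tw(G) = 1 exactly.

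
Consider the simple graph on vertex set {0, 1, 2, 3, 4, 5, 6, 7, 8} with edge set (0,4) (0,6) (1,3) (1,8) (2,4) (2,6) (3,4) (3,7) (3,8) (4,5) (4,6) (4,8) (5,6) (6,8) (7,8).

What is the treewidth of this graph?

A width-2 tree decomposition is:
Bags: B1 = {0, 4, 6}  B2 = {2, 4, 6}  B3 = {4, 6, 8}  B4 = {3, 4, 8}  B5 = {4, 5, 6}  B6 = {1, 3, 8}  B7 = {3, 7, 8}
Tree: B1–B2, B2–B3, B3–B4, B2–B5, B4–B6, B6–B7
Each bag holds 3 vertices, so the decomposition has width 2, which upper-bounds the treewidth. For the lower bound, the 3 vertices {1, 3, 8} are pairwise adjacent, and any tree decomposition puts a clique entirely inside one bag — forcing width ≥ 2. The upper and lower bounds meet at 2, so that is the treewidth.

2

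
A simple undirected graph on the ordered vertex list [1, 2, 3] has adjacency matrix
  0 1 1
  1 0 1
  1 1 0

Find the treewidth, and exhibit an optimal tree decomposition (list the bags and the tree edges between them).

With just one bag of size 3, the width is 3 − 1 = 2, so tw(G) ≤ 2. Conversely, {1, 2, 3} is a clique of size 3, and the vertices of any clique must share a bag in every tree decomposition; so some bag has ≥ 3 vertices and tw(G) ≥ 2. Hence tw(G) = 2 exactly.

Treewidth 2.
One such decomposition:
Bags: B1 = {1, 2, 3}
Tree: (single bag)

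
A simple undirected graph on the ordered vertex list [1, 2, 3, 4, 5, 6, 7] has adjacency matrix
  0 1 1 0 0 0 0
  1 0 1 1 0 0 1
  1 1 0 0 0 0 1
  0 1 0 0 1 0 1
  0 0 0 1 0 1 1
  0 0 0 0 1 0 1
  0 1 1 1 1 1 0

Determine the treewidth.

A width-2 tree decomposition is:
Bags: B1 = {2, 4, 7}  B2 = {2, 3, 7}  B3 = {4, 5, 7}  B4 = {5, 6, 7}  B5 = {1, 2, 3}
Tree: B1–B2, B1–B3, B3–B4, B2–B5
The largest bag has 3 vertices, giving width 2; this decomposition certifies tw(G) ≤ 2. On the other hand G contains the 3-clique {1, 2, 3}. A clique must lie in a single bag of any decomposition, so no decomposition can have width below 2. Therefore the treewidth is 2.

2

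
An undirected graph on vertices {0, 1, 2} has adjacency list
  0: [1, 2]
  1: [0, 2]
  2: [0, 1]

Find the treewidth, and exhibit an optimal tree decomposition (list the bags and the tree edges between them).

Treewidth 2.
One optimal decomposition is:
Bags: B1 = {0, 1, 2}
Tree: (single bag)

A single bag containing all 3 vertices is trivially a valid decomposition of width 2. Conversely, {0, 1, 2} is a clique of size 3, and the vertices of any clique must share a bag in every tree decomposition; so some bag has ≥ 3 vertices and tw(G) ≥ 2. Therefore the treewidth is 2.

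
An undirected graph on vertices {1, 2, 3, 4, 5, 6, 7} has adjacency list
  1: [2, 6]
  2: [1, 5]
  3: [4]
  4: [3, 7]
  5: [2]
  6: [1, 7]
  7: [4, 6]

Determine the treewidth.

A width-1 tree decomposition is:
Bags: B1 = {2, 5}  B2 = {1, 2}  B3 = {1, 6}  B4 = {6, 7}  B5 = {4, 7}  B6 = {3, 4}
Tree: B1–B2, B2–B3, B3–B4, B4–B5, B5–B6
Each bag holds 2 vertices, so the decomposition has width 1, which upper-bounds the treewidth. G has an edge, so its treewidth is at least 1. Therefore the treewidth is 1.

1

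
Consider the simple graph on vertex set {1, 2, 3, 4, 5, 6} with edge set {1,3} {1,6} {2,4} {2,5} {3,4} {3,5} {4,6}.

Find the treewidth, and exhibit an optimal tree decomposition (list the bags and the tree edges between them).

Treewidth 2.
One such decomposition:
Bags: B1 = {1, 4, 6}  B2 = {1, 3, 4}  B3 = {2, 3, 4}  B4 = {2, 3, 5}
Tree: B1–B2, B2–B3, B3–B4

Every bag has size at most 3, so the width is 3 − 1 = 2 and tw(G) ≤ 2. Since 6–1–3–4–6 is a cycle in G, G is not acyclic. Forests are exactly the graphs of treewidth ≤ 1, so tw(G) ≥ 2. Therefore the treewidth is 2.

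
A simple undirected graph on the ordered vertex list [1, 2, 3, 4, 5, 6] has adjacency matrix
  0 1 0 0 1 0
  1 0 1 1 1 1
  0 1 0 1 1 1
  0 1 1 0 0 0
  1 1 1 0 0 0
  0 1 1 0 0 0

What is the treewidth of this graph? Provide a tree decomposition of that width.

The largest bag has 3 vertices, giving width 2; this decomposition certifies tw(G) ≤ 2. On the other hand G contains the 3-clique {1, 2, 5}. A clique must lie in a single bag of any decomposition, so no decomposition can have width below 2. Combining the bounds, tw(G) = 2.

Treewidth 2.
One optimal decomposition is:
Bags: B1 = {2, 3, 5}  B2 = {2, 3, 6}  B3 = {2, 3, 4}  B4 = {1, 2, 5}
Tree: B1–B2, B2–B3, B1–B4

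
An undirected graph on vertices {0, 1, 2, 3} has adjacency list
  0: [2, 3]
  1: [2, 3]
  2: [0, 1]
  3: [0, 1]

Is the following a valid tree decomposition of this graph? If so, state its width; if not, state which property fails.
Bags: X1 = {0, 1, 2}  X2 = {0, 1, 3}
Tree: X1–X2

Vertex coverage: the bags together contain {0, 1, 2, 3}, the full vertex set. Edge coverage: each edge of G has both endpoints in at least one bag. Running intersection: for every vertex, the bags containing it form a connected subtree. All three properties hold, so this is a valid tree decomposition of width max|bag| − 1 = 2, and hence tw(G) ≤ 2.

Yes; width 2.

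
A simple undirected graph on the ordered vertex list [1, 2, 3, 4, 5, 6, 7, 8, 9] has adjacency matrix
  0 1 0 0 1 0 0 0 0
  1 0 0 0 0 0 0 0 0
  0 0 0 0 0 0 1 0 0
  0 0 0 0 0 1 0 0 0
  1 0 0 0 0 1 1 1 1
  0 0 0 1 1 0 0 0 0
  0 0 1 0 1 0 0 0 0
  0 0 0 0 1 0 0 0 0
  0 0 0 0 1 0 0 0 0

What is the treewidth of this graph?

1

A width-1 tree decomposition is:
Bags: B1 = {5, 8}  B2 = {1, 5}  B3 = {5, 9}  B4 = {5, 6}  B5 = {4, 6}  B6 = {1, 2}  B7 = {5, 7}  B8 = {3, 7}
Tree: B1–B2, B2–B3, B2–B4, B4–B5, B2–B6, B1–B7, B7–B8
Each bag holds 2 vertices, so the decomposition has width 1, which upper-bounds the treewidth. Any graph with an edge has treewidth ≥ 1, and G has the edge 8–5. Combining the bounds, tw(G) = 1.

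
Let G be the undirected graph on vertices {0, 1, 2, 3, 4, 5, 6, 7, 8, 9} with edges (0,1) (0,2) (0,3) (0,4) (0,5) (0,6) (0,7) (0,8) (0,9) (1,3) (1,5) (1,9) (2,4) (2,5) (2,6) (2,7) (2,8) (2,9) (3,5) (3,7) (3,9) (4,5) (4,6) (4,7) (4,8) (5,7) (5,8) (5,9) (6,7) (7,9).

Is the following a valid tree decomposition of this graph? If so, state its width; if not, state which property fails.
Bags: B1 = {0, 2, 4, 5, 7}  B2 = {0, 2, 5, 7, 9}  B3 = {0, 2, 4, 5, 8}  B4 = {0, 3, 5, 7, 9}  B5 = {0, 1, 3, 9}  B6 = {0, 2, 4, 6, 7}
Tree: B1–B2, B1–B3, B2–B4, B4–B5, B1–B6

No — edge (5,1) lies in no bag.

A tree decomposition must satisfy three properties: every vertex lies in some bag; for every edge, both endpoints lie together in some bag; and for every vertex, the bags containing it form a connected subtree. Here edge (5,1) lies in no bag, so the decomposition is invalid.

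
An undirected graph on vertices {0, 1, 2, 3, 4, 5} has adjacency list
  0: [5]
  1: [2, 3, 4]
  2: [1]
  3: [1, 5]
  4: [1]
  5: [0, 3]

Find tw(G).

A width-1 tree decomposition is:
Bags: B1 = {3, 5}  B2 = {0, 5}  B3 = {1, 3}  B4 = {1, 4}  B5 = {1, 2}
Tree: B1–B2, B1–B3, B3–B4, B4–B5
Each bag holds 2 vertices, so the decomposition has width 1, which upper-bounds the treewidth. G has an edge, so its treewidth is at least 1. Therefore the treewidth is 1.

1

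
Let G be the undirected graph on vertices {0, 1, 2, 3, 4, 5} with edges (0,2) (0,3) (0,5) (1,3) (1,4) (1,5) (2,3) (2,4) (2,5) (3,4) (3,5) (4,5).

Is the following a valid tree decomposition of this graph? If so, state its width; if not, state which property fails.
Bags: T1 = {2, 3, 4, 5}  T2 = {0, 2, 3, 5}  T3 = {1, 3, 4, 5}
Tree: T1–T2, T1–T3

Yes; width 3.

Every vertex of G appears in some bag (union = {0, 1, 2, 3, 4, 5}); every edge is covered by a bag; and for each vertex v the set of bags containing v is connected in the bag tree. The decomposition is therefore valid. The largest bag has 4 vertices, so the width is 3.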